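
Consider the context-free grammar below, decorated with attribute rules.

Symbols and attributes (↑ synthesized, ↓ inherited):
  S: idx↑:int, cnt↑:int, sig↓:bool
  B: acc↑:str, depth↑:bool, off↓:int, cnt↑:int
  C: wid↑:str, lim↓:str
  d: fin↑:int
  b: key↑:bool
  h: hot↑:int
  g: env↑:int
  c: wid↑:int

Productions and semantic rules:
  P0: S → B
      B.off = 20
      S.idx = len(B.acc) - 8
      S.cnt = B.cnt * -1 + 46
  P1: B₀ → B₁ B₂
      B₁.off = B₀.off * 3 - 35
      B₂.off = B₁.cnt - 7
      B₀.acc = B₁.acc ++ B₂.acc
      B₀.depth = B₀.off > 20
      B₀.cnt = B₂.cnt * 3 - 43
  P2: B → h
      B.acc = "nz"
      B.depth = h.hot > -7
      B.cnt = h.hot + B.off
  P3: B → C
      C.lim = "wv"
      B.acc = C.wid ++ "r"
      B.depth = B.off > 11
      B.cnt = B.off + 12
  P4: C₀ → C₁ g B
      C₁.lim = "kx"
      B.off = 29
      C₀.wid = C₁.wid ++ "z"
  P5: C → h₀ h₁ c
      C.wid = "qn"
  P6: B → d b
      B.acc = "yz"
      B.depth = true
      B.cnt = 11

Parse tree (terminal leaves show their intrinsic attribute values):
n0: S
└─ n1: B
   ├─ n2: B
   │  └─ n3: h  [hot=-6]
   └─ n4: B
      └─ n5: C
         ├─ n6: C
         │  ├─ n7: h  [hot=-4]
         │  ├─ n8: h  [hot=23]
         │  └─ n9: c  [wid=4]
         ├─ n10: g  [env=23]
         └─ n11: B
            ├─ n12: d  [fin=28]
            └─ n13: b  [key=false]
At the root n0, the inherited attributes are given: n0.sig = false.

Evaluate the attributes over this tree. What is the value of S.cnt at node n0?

17

1. n0.sig = false  [given at root]
2. n1.off = 20  [20]
3. n2.off = 25  [B₀.off * 3 - 35]
4. n3.hot = -6  [terminal]
5. n2.acc = "nz"  ["nz"]
6. n2.depth = true  [h.hot > -7]
7. n2.cnt = 19  [h.hot + B.off]
8. n4.off = 12  [B₁.cnt - 7]
9. n5.lim = "wv"  ["wv"]
10. n6.lim = "kx"  ["kx"]
11. n7.hot = -4  [terminal]
12. n8.hot = 23  [terminal]
13. n9.wid = 4  [terminal]
14. n6.wid = "qn"  ["qn"]
15. n10.env = 23  [terminal]
16. n11.off = 29  [29]
17. n12.fin = 28  [terminal]
18. n13.key = false  [terminal]
19. n11.acc = "yz"  ["yz"]
20. n11.depth = true  [true]
21. n11.cnt = 11  [11]
22. n5.wid = "qnz"  [C₁.wid ++ "z"]
23. n4.acc = "qnzr"  [C.wid ++ "r"]
24. n4.depth = true  [B.off > 11]
25. n4.cnt = 24  [B.off + 12]
26. n1.acc = "nzqnzr"  [B₁.acc ++ B₂.acc]
27. n1.depth = false  [B₀.off > 20]
28. n1.cnt = 29  [B₂.cnt * 3 - 43]
29. n0.idx = -2  [len(B.acc) - 8]
30. n0.cnt = 17  [B.cnt * -1 + 46]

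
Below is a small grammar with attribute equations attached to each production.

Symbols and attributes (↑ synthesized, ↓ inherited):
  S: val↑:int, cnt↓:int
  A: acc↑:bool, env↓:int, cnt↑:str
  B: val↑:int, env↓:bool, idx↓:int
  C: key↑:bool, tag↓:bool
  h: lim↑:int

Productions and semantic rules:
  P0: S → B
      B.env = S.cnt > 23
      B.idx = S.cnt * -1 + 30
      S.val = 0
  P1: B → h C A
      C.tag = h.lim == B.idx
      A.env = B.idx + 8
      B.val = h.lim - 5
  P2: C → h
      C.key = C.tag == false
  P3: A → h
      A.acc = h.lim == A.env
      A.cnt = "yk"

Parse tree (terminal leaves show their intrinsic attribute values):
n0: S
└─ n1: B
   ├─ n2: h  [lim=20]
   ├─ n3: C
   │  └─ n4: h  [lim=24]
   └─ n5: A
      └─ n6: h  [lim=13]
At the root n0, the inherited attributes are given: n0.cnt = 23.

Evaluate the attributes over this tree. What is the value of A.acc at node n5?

1. n0.cnt = 23  [given at root]
2. n1.env = false  [S.cnt > 23]
3. n1.idx = 7  [S.cnt * -1 + 30]
4. n2.lim = 20  [terminal]
5. n3.tag = false  [h.lim == B.idx]
6. n4.lim = 24  [terminal]
7. n3.key = true  [C.tag == false]
8. n5.env = 15  [B.idx + 8]
9. n6.lim = 13  [terminal]
10. n5.acc = false  [h.lim == A.env]
11. n5.cnt = "yk"  ["yk"]
12. n1.val = 15  [h.lim - 5]
13. n0.val = 0  [0]

false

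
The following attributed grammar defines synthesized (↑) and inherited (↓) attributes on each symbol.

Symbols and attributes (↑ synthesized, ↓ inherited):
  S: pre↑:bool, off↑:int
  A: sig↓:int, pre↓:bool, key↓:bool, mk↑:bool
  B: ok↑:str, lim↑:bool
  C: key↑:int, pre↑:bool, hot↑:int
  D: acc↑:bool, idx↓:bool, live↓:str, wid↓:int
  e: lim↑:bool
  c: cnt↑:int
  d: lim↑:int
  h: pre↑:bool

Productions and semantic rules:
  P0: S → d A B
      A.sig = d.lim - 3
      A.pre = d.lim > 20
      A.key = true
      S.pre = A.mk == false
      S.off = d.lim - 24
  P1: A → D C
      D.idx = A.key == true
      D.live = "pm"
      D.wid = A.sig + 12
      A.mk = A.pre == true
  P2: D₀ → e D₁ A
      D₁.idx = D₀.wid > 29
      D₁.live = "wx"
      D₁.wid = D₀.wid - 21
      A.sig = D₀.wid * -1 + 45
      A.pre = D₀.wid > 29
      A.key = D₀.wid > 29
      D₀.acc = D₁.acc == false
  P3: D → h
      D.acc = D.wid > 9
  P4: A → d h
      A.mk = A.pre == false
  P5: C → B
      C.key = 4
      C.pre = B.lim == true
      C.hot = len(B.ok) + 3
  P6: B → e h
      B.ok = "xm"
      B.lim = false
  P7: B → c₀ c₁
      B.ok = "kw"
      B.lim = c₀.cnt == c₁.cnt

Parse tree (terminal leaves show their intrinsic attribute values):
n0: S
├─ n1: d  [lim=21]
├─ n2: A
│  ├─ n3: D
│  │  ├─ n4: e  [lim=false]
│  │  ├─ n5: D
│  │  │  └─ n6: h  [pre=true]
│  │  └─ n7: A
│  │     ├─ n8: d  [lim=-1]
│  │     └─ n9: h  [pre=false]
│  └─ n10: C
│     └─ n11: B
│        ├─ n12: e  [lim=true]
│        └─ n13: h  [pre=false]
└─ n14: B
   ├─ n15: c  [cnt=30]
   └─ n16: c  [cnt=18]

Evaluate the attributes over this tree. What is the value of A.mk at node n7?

1. n1.lim = 21  [terminal]
2. n2.sig = 18  [d.lim - 3]
3. n2.pre = true  [d.lim > 20]
4. n2.key = true  [true]
5. n3.idx = true  [A.key == true]
6. n3.live = "pm"  ["pm"]
7. n3.wid = 30  [A.sig + 12]
8. n4.lim = false  [terminal]
9. n5.idx = true  [D₀.wid > 29]
10. n5.live = "wx"  ["wx"]
11. n5.wid = 9  [D₀.wid - 21]
12. n6.pre = true  [terminal]
13. n5.acc = false  [D.wid > 9]
14. n7.sig = 15  [D₀.wid * -1 + 45]
15. n7.pre = true  [D₀.wid > 29]
16. n7.key = true  [D₀.wid > 29]
17. n8.lim = -1  [terminal]
18. n9.pre = false  [terminal]
19. n7.mk = false  [A.pre == false]
20. n3.acc = true  [D₁.acc == false]
21. n12.lim = true  [terminal]
22. n13.pre = false  [terminal]
23. n11.ok = "xm"  ["xm"]
24. n11.lim = false  [false]
25. n10.key = 4  [4]
26. n10.pre = false  [B.lim == true]
27. n10.hot = 5  [len(B.ok) + 3]
28. n2.mk = true  [A.pre == true]
29. n15.cnt = 30  [terminal]
30. n16.cnt = 18  [terminal]
31. n14.ok = "kw"  ["kw"]
32. n14.lim = false  [c₀.cnt == c₁.cnt]
33. n0.pre = false  [A.mk == false]
34. n0.off = -3  [d.lim - 24]

false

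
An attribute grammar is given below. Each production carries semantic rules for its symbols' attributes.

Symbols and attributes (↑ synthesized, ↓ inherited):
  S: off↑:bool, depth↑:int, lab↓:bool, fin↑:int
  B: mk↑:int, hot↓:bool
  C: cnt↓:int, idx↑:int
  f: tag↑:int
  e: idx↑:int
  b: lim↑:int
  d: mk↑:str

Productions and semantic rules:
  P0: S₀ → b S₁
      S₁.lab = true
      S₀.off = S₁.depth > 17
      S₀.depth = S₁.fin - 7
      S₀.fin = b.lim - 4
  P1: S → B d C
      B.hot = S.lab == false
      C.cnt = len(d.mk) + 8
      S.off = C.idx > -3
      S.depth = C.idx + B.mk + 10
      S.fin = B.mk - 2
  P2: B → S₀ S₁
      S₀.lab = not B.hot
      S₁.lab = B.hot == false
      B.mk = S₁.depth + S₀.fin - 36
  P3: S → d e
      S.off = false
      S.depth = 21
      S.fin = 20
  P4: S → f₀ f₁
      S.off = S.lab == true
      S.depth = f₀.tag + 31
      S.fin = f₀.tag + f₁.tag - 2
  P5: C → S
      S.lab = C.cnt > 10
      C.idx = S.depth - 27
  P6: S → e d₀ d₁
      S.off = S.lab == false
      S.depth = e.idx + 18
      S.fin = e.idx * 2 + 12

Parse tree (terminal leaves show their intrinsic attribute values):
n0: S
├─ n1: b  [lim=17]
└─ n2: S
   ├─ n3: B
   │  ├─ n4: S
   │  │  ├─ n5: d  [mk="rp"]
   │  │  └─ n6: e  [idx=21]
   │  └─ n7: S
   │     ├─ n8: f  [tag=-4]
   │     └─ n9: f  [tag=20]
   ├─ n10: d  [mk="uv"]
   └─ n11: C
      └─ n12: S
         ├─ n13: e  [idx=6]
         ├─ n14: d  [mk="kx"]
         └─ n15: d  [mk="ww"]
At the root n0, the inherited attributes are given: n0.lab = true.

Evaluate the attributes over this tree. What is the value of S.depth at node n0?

1. n0.lab = true  [given at root]
2. n1.lim = 17  [terminal]
3. n2.lab = true  [true]
4. n3.hot = false  [S.lab == false]
5. n4.lab = true  [not B.hot]
6. n5.mk = "rp"  [terminal]
7. n6.idx = 21  [terminal]
8. n4.off = false  [false]
9. n4.depth = 21  [21]
10. n4.fin = 20  [20]
11. n7.lab = true  [B.hot == false]
12. n8.tag = -4  [terminal]
13. n9.tag = 20  [terminal]
14. n7.off = true  [S.lab == true]
15. n7.depth = 27  [f₀.tag + 31]
16. n7.fin = 14  [f₀.tag + f₁.tag - 2]
17. n3.mk = 11  [S₁.depth + S₀.fin - 36]
18. n10.mk = "uv"  [terminal]
19. n11.cnt = 10  [len(d.mk) + 8]
20. n12.lab = false  [C.cnt > 10]
21. n13.idx = 6  [terminal]
22. n14.mk = "kx"  [terminal]
23. n15.mk = "ww"  [terminal]
24. n12.off = true  [S.lab == false]
25. n12.depth = 24  [e.idx + 18]
26. n12.fin = 24  [e.idx * 2 + 12]
27. n11.idx = -3  [S.depth - 27]
28. n2.off = false  [C.idx > -3]
29. n2.depth = 18  [C.idx + B.mk + 10]
30. n2.fin = 9  [B.mk - 2]
31. n0.off = true  [S₁.depth > 17]
32. n0.depth = 2  [S₁.fin - 7]
33. n0.fin = 13  [b.lim - 4]

2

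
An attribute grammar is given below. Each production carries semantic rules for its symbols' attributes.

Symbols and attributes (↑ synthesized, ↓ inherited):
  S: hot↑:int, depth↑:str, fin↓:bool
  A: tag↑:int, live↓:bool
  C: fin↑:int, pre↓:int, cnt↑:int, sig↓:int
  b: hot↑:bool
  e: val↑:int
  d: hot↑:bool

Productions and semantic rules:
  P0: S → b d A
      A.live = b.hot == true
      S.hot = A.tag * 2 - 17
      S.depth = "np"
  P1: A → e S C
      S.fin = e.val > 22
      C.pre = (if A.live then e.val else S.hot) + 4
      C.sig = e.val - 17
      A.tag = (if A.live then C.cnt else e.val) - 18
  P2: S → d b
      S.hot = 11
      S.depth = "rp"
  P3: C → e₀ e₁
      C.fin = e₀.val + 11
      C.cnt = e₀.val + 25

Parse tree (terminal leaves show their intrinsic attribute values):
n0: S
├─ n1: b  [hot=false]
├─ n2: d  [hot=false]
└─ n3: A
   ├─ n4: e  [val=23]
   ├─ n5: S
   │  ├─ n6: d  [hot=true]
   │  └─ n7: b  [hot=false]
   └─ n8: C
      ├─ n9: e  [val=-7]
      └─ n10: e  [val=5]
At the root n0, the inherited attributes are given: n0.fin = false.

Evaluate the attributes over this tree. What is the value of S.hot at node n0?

-7

1. n0.fin = false  [given at root]
2. n1.hot = false  [terminal]
3. n2.hot = false  [terminal]
4. n3.live = false  [b.hot == true]
5. n4.val = 23  [terminal]
6. n5.fin = true  [e.val > 22]
7. n6.hot = true  [terminal]
8. n7.hot = false  [terminal]
9. n5.hot = 11  [11]
10. n5.depth = "rp"  ["rp"]
11. n8.pre = 15  [(if A.live then e.val else S.hot) + 4]
12. n8.sig = 6  [e.val - 17]
13. n9.val = -7  [terminal]
14. n10.val = 5  [terminal]
15. n8.fin = 4  [e₀.val + 11]
16. n8.cnt = 18  [e₀.val + 25]
17. n3.tag = 5  [(if A.live then C.cnt else e.val) - 18]
18. n0.hot = -7  [A.tag * 2 - 17]
19. n0.depth = "np"  ["np"]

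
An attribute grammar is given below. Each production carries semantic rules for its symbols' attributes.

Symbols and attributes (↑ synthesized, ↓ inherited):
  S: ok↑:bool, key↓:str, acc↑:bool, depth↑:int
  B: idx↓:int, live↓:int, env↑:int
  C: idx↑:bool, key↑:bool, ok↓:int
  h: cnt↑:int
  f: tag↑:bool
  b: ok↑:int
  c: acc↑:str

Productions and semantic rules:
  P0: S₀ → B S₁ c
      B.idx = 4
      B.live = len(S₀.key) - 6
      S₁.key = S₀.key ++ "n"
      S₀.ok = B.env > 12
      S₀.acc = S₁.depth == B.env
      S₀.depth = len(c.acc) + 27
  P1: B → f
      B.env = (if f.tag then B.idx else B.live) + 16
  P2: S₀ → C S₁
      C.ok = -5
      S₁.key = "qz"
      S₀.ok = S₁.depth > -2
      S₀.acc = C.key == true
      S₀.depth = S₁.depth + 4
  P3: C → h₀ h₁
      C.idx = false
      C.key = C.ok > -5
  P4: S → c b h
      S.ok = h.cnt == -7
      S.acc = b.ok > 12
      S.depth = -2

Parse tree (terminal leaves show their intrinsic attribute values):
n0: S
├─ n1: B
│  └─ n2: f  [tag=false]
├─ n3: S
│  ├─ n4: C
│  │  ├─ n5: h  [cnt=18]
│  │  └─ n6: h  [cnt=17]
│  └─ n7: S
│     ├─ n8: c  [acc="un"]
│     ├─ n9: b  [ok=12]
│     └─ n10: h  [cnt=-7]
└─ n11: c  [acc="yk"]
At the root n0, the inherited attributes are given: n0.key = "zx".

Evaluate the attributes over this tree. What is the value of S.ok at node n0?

1. n0.key = "zx"  [given at root]
2. n1.idx = 4  [4]
3. n1.live = -4  [len(S₀.key) - 6]
4. n2.tag = false  [terminal]
5. n1.env = 12  [(if f.tag then B.idx else B.live) + 16]
6. n3.key = "zxn"  [S₀.key ++ "n"]
7. n4.ok = -5  [-5]
8. n5.cnt = 18  [terminal]
9. n6.cnt = 17  [terminal]
10. n4.idx = false  [false]
11. n4.key = false  [C.ok > -5]
12. n7.key = "qz"  ["qz"]
13. n8.acc = "un"  [terminal]
14. n9.ok = 12  [terminal]
15. n10.cnt = -7  [terminal]
16. n7.ok = true  [h.cnt == -7]
17. n7.acc = false  [b.ok > 12]
18. n7.depth = -2  [-2]
19. n3.ok = false  [S₁.depth > -2]
20. n3.acc = false  [C.key == true]
21. n3.depth = 2  [S₁.depth + 4]
22. n11.acc = "yk"  [terminal]
23. n0.ok = false  [B.env > 12]
24. n0.acc = false  [S₁.depth == B.env]
25. n0.depth = 29  [len(c.acc) + 27]

false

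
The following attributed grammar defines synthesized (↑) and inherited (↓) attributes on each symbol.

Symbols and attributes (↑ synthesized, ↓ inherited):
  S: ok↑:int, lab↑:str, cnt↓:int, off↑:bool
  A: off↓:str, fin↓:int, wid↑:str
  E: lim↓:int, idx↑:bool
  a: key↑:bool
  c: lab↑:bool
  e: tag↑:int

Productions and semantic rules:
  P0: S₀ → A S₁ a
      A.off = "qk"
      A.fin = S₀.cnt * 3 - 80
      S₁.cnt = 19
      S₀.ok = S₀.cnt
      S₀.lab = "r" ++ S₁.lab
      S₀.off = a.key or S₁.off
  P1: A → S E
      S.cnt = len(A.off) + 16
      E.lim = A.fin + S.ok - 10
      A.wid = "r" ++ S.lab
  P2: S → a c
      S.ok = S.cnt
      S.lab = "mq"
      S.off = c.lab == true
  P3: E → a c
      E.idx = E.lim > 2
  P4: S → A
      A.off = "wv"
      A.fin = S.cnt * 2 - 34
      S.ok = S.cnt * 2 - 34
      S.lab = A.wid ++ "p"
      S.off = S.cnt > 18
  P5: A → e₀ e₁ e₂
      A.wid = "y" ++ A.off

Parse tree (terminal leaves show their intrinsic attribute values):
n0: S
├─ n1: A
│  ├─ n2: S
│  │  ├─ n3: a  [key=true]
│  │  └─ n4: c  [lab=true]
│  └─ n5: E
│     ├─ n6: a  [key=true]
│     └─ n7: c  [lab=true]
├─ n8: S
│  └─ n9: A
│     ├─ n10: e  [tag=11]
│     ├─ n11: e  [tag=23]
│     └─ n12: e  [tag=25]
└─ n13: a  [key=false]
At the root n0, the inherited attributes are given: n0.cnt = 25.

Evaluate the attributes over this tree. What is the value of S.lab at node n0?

"rywvp"

1. n0.cnt = 25  [given at root]
2. n1.off = "qk"  ["qk"]
3. n1.fin = -5  [S₀.cnt * 3 - 80]
4. n2.cnt = 18  [len(A.off) + 16]
5. n3.key = true  [terminal]
6. n4.lab = true  [terminal]
7. n2.ok = 18  [S.cnt]
8. n2.lab = "mq"  ["mq"]
9. n2.off = true  [c.lab == true]
10. n5.lim = 3  [A.fin + S.ok - 10]
11. n6.key = true  [terminal]
12. n7.lab = true  [terminal]
13. n5.idx = true  [E.lim > 2]
14. n1.wid = "rmq"  ["r" ++ S.lab]
15. n8.cnt = 19  [19]
16. n9.off = "wv"  ["wv"]
17. n9.fin = 4  [S.cnt * 2 - 34]
18. n10.tag = 11  [terminal]
19. n11.tag = 23  [terminal]
20. n12.tag = 25  [terminal]
21. n9.wid = "ywv"  ["y" ++ A.off]
22. n8.ok = 4  [S.cnt * 2 - 34]
23. n8.lab = "ywvp"  [A.wid ++ "p"]
24. n8.off = true  [S.cnt > 18]
25. n13.key = false  [terminal]
26. n0.ok = 25  [S₀.cnt]
27. n0.lab = "rywvp"  ["r" ++ S₁.lab]
28. n0.off = true  [a.key or S₁.off]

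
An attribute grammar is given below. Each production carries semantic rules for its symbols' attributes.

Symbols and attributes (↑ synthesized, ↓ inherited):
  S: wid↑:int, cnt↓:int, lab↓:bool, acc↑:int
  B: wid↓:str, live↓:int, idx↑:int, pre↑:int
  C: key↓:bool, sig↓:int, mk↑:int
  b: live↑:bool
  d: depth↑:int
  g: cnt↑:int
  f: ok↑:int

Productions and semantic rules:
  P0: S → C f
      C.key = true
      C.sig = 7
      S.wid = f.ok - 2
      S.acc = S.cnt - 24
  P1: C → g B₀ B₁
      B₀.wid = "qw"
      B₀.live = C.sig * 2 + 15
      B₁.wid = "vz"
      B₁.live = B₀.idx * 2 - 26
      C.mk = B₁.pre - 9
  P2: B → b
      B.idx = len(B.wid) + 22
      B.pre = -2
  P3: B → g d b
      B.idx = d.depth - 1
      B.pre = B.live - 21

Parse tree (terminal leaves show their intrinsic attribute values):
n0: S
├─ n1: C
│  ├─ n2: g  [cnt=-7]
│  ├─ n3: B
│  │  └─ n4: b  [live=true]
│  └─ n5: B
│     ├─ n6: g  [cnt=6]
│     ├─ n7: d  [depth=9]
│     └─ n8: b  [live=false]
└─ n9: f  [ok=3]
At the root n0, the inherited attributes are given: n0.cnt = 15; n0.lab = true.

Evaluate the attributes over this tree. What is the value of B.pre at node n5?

1

1. n0.cnt = 15  [given at root]
2. n0.lab = true  [given at root]
3. n1.key = true  [true]
4. n1.sig = 7  [7]
5. n2.cnt = -7  [terminal]
6. n3.wid = "qw"  ["qw"]
7. n3.live = 29  [C.sig * 2 + 15]
8. n4.live = true  [terminal]
9. n3.idx = 24  [len(B.wid) + 22]
10. n3.pre = -2  [-2]
11. n5.wid = "vz"  ["vz"]
12. n5.live = 22  [B₀.idx * 2 - 26]
13. n6.cnt = 6  [terminal]
14. n7.depth = 9  [terminal]
15. n8.live = false  [terminal]
16. n5.idx = 8  [d.depth - 1]
17. n5.pre = 1  [B.live - 21]
18. n1.mk = -8  [B₁.pre - 9]
19. n9.ok = 3  [terminal]
20. n0.wid = 1  [f.ok - 2]
21. n0.acc = -9  [S.cnt - 24]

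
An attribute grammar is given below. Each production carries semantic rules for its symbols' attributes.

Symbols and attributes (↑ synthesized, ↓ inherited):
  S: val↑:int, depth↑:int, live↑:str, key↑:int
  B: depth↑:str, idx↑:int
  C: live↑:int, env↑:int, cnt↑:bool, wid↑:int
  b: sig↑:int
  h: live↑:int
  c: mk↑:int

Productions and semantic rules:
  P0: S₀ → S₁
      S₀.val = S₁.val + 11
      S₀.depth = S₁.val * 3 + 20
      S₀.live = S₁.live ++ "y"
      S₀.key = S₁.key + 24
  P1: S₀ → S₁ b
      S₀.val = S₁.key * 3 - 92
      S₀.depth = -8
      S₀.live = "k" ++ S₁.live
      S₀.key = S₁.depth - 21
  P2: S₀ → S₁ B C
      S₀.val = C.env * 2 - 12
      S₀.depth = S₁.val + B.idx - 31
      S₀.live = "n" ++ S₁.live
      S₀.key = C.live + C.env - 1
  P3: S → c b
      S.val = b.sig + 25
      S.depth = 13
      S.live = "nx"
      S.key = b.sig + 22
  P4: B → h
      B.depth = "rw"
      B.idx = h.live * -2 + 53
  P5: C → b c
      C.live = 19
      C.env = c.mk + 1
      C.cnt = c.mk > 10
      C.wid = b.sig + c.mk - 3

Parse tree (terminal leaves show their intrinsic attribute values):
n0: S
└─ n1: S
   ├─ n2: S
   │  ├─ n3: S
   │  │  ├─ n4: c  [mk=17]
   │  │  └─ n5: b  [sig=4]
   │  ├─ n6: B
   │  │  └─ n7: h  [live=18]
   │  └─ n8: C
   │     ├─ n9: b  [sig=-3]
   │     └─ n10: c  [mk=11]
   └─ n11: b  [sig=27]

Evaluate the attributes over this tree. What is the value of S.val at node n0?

9

1. n4.mk = 17  [terminal]
2. n5.sig = 4  [terminal]
3. n3.val = 29  [b.sig + 25]
4. n3.depth = 13  [13]
5. n3.live = "nx"  ["nx"]
6. n3.key = 26  [b.sig + 22]
7. n7.live = 18  [terminal]
8. n6.depth = "rw"  ["rw"]
9. n6.idx = 17  [h.live * -2 + 53]
10. n9.sig = -3  [terminal]
11. n10.mk = 11  [terminal]
12. n8.live = 19  [19]
13. n8.env = 12  [c.mk + 1]
14. n8.cnt = true  [c.mk > 10]
15. n8.wid = 5  [b.sig + c.mk - 3]
16. n2.val = 12  [C.env * 2 - 12]
17. n2.depth = 15  [S₁.val + B.idx - 31]
18. n2.live = "nnx"  ["n" ++ S₁.live]
19. n2.key = 30  [C.live + C.env - 1]
20. n11.sig = 27  [terminal]
21. n1.val = -2  [S₁.key * 3 - 92]
22. n1.depth = -8  [-8]
23. n1.live = "knnx"  ["k" ++ S₁.live]
24. n1.key = -6  [S₁.depth - 21]
25. n0.val = 9  [S₁.val + 11]
26. n0.depth = 14  [S₁.val * 3 + 20]
27. n0.live = "knnxy"  [S₁.live ++ "y"]
28. n0.key = 18  [S₁.key + 24]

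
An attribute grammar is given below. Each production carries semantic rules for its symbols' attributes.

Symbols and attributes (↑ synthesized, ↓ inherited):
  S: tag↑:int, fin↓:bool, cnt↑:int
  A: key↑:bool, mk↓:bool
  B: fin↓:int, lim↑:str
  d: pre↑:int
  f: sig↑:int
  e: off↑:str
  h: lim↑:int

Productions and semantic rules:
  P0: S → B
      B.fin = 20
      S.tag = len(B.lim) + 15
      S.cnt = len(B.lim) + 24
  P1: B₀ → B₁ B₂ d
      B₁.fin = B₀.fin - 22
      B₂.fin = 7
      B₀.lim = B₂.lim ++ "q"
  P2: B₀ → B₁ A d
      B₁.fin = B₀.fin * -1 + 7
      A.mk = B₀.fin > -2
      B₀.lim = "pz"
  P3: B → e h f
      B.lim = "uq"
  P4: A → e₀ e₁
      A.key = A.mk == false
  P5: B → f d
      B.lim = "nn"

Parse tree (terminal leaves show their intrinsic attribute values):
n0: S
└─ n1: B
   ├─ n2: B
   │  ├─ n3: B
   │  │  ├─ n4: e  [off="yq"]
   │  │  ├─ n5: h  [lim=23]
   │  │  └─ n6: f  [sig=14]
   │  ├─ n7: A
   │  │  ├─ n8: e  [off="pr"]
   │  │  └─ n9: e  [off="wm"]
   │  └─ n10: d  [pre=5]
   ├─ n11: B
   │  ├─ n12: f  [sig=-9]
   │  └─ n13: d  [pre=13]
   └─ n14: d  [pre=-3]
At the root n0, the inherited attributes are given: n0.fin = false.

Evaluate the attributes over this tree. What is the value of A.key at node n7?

true

1. n0.fin = false  [given at root]
2. n1.fin = 20  [20]
3. n2.fin = -2  [B₀.fin - 22]
4. n3.fin = 9  [B₀.fin * -1 + 7]
5. n4.off = "yq"  [terminal]
6. n5.lim = 23  [terminal]
7. n6.sig = 14  [terminal]
8. n3.lim = "uq"  ["uq"]
9. n7.mk = false  [B₀.fin > -2]
10. n8.off = "pr"  [terminal]
11. n9.off = "wm"  [terminal]
12. n7.key = true  [A.mk == false]
13. n10.pre = 5  [terminal]
14. n2.lim = "pz"  ["pz"]
15. n11.fin = 7  [7]
16. n12.sig = -9  [terminal]
17. n13.pre = 13  [terminal]
18. n11.lim = "nn"  ["nn"]
19. n14.pre = -3  [terminal]
20. n1.lim = "nnq"  [B₂.lim ++ "q"]
21. n0.tag = 18  [len(B.lim) + 15]
22. n0.cnt = 27  [len(B.lim) + 24]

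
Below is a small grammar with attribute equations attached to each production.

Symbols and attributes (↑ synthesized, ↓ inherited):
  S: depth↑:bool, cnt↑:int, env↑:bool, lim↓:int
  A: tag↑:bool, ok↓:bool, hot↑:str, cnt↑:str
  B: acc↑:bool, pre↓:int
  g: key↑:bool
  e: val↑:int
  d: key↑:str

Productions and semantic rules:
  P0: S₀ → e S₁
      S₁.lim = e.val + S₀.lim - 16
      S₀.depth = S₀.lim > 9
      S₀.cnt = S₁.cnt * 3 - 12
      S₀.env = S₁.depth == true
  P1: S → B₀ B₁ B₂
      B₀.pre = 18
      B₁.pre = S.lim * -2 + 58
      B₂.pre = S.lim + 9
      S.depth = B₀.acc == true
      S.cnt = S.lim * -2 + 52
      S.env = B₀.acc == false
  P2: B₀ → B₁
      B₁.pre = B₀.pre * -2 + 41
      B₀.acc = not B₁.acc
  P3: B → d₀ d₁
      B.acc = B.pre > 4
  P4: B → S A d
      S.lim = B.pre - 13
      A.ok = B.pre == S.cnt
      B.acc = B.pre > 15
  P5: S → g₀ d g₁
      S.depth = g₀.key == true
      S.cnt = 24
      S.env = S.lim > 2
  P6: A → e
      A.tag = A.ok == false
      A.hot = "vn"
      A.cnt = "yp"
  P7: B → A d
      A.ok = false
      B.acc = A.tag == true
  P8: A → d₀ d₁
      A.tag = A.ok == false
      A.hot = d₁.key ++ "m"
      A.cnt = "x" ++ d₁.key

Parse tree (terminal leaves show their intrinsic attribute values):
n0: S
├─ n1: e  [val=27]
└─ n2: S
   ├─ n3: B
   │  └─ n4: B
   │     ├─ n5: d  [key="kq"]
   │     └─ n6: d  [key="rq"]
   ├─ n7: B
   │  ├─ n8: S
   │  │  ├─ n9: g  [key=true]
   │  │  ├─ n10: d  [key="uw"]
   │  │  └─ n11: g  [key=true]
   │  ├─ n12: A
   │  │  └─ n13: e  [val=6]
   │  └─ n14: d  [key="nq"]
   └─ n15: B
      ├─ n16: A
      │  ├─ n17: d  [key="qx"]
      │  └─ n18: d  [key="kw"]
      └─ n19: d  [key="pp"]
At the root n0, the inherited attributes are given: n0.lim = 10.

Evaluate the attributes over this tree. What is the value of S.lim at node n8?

1. n0.lim = 10  [given at root]
2. n1.val = 27  [terminal]
3. n2.lim = 21  [e.val + S₀.lim - 16]
4. n3.pre = 18  [18]
5. n4.pre = 5  [B₀.pre * -2 + 41]
6. n5.key = "kq"  [terminal]
7. n6.key = "rq"  [terminal]
8. n4.acc = true  [B.pre > 4]
9. n3.acc = false  [not B₁.acc]
10. n7.pre = 16  [S.lim * -2 + 58]
11. n8.lim = 3  [B.pre - 13]
12. n9.key = true  [terminal]
13. n10.key = "uw"  [terminal]
14. n11.key = true  [terminal]
15. n8.depth = true  [g₀.key == true]
16. n8.cnt = 24  [24]
17. n8.env = true  [S.lim > 2]
18. n12.ok = false  [B.pre == S.cnt]
19. n13.val = 6  [terminal]
20. n12.tag = true  [A.ok == false]
21. n12.hot = "vn"  ["vn"]
22. n12.cnt = "yp"  ["yp"]
23. n14.key = "nq"  [terminal]
24. n7.acc = true  [B.pre > 15]
25. n15.pre = 30  [S.lim + 9]
26. n16.ok = false  [false]
27. n17.key = "qx"  [terminal]
28. n18.key = "kw"  [terminal]
29. n16.tag = true  [A.ok == false]
30. n16.hot = "kwm"  [d₁.key ++ "m"]
31. n16.cnt = "xkw"  ["x" ++ d₁.key]
32. n19.key = "pp"  [terminal]
33. n15.acc = true  [A.tag == true]
34. n2.depth = false  [B₀.acc == true]
35. n2.cnt = 10  [S.lim * -2 + 52]
36. n2.env = true  [B₀.acc == false]
37. n0.depth = true  [S₀.lim > 9]
38. n0.cnt = 18  [S₁.cnt * 3 - 12]
39. n0.env = false  [S₁.depth == true]

3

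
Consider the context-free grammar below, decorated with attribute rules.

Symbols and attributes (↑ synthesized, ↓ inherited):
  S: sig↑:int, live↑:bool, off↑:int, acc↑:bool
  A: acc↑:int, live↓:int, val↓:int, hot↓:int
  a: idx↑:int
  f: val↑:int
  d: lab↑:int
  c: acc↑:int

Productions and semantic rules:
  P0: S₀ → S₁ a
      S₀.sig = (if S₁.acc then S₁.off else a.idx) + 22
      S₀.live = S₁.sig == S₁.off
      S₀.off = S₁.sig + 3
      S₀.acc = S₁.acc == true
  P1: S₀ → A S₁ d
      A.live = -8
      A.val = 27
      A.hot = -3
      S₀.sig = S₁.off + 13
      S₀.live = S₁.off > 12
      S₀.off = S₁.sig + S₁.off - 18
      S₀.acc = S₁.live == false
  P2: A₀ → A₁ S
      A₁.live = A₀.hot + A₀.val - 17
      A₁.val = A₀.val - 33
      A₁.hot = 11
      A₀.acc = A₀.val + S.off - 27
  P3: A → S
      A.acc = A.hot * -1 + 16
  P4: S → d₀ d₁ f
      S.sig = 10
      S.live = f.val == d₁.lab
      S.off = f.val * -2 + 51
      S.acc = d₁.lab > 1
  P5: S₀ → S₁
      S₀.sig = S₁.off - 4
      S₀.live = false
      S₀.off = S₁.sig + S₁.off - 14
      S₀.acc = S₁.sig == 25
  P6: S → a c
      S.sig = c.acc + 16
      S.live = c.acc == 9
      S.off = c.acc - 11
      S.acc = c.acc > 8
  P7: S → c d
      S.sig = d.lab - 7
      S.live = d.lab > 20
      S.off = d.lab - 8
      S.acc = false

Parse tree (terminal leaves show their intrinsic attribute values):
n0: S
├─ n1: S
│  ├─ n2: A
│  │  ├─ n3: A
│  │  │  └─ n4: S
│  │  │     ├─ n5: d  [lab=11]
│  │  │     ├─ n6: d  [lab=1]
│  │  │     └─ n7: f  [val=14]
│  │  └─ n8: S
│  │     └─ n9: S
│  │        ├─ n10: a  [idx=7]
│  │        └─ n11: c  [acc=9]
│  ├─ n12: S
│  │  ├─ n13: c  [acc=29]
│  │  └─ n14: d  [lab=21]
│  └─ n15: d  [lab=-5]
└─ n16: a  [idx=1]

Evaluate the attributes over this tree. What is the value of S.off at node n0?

29

1. n2.live = -8  [-8]
2. n2.val = 27  [27]
3. n2.hot = -3  [-3]
4. n3.live = 7  [A₀.hot + A₀.val - 17]
5. n3.val = -6  [A₀.val - 33]
6. n3.hot = 11  [11]
7. n5.lab = 11  [terminal]
8. n6.lab = 1  [terminal]
9. n7.val = 14  [terminal]
10. n4.sig = 10  [10]
11. n4.live = false  [f.val == d₁.lab]
12. n4.off = 23  [f.val * -2 + 51]
13. n4.acc = false  [d₁.lab > 1]
14. n3.acc = 5  [A.hot * -1 + 16]
15. n10.idx = 7  [terminal]
16. n11.acc = 9  [terminal]
17. n9.sig = 25  [c.acc + 16]
18. n9.live = true  [c.acc == 9]
19. n9.off = -2  [c.acc - 11]
20. n9.acc = true  [c.acc > 8]
21. n8.sig = -6  [S₁.off - 4]
22. n8.live = false  [false]
23. n8.off = 9  [S₁.sig + S₁.off - 14]
24. n8.acc = true  [S₁.sig == 25]
25. n2.acc = 9  [A₀.val + S.off - 27]
26. n13.acc = 29  [terminal]
27. n14.lab = 21  [terminal]
28. n12.sig = 14  [d.lab - 7]
29. n12.live = true  [d.lab > 20]
30. n12.off = 13  [d.lab - 8]
31. n12.acc = false  [false]
32. n15.lab = -5  [terminal]
33. n1.sig = 26  [S₁.off + 13]
34. n1.live = true  [S₁.off > 12]
35. n1.off = 9  [S₁.sig + S₁.off - 18]
36. n1.acc = false  [S₁.live == false]
37. n16.idx = 1  [terminal]
38. n0.sig = 23  [(if S₁.acc then S₁.off else a.idx) + 22]
39. n0.live = false  [S₁.sig == S₁.off]
40. n0.off = 29  [S₁.sig + 3]
41. n0.acc = false  [S₁.acc == true]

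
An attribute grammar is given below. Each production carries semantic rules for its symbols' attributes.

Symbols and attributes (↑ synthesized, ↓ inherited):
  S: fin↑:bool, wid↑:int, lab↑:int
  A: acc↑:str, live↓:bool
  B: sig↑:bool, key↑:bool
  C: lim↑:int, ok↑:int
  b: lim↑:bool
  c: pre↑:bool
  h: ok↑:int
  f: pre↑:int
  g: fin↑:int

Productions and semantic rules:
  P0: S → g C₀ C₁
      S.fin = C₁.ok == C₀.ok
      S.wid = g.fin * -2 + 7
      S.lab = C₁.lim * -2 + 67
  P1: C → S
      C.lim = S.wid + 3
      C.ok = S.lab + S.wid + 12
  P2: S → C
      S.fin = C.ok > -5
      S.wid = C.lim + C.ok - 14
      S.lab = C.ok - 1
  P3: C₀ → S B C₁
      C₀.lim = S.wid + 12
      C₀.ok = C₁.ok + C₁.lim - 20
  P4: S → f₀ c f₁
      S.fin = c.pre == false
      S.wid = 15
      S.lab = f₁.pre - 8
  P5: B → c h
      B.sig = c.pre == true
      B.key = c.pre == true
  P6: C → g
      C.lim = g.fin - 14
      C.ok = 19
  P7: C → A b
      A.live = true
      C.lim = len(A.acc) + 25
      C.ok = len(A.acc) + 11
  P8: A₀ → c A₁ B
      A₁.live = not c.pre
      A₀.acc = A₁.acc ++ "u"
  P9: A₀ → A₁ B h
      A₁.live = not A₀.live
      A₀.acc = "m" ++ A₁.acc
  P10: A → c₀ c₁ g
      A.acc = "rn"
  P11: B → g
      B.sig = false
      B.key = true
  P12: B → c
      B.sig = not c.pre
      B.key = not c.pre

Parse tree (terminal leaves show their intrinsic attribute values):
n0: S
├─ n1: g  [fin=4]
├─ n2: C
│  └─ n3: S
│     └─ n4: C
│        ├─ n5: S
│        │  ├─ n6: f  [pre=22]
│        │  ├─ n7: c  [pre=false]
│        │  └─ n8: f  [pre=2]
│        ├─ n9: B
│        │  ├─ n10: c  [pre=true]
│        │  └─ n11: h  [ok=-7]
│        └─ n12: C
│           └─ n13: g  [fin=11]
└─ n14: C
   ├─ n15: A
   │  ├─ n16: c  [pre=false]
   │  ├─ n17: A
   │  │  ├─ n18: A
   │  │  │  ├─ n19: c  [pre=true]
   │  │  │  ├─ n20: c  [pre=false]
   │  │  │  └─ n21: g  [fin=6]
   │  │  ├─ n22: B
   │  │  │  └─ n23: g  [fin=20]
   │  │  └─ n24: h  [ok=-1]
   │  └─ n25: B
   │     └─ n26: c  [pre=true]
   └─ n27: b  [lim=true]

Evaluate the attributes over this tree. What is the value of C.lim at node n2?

1. n1.fin = 4  [terminal]
2. n6.pre = 22  [terminal]
3. n7.pre = false  [terminal]
4. n8.pre = 2  [terminal]
5. n5.fin = true  [c.pre == false]
6. n5.wid = 15  [15]
7. n5.lab = -6  [f₁.pre - 8]
8. n10.pre = true  [terminal]
9. n11.ok = -7  [terminal]
10. n9.sig = true  [c.pre == true]
11. n9.key = true  [c.pre == true]
12. n13.fin = 11  [terminal]
13. n12.lim = -3  [g.fin - 14]
14. n12.ok = 19  [19]
15. n4.lim = 27  [S.wid + 12]
16. n4.ok = -4  [C₁.ok + C₁.lim - 20]
17. n3.fin = true  [C.ok > -5]
18. n3.wid = 9  [C.lim + C.ok - 14]
19. n3.lab = -5  [C.ok - 1]
20. n2.lim = 12  [S.wid + 3]
21. n2.ok = 16  [S.lab + S.wid + 12]
22. n15.live = true  [true]
23. n16.pre = false  [terminal]
24. n17.live = true  [not c.pre]
25. n18.live = false  [not A₀.live]
26. n19.pre = true  [terminal]
27. n20.pre = false  [terminal]
28. n21.fin = 6  [terminal]
29. n18.acc = "rn"  ["rn"]
30. n23.fin = 20  [terminal]
31. n22.sig = false  [false]
32. n22.key = true  [true]
33. n24.ok = -1  [terminal]
34. n17.acc = "mrn"  ["m" ++ A₁.acc]
35. n26.pre = true  [terminal]
36. n25.sig = false  [not c.pre]
37. n25.key = false  [not c.pre]
38. n15.acc = "mrnu"  [A₁.acc ++ "u"]
39. n27.lim = true  [terminal]
40. n14.lim = 29  [len(A.acc) + 25]
41. n14.ok = 15  [len(A.acc) + 11]
42. n0.fin = false  [C₁.ok == C₀.ok]
43. n0.wid = -1  [g.fin * -2 + 7]
44. n0.lab = 9  [C₁.lim * -2 + 67]

12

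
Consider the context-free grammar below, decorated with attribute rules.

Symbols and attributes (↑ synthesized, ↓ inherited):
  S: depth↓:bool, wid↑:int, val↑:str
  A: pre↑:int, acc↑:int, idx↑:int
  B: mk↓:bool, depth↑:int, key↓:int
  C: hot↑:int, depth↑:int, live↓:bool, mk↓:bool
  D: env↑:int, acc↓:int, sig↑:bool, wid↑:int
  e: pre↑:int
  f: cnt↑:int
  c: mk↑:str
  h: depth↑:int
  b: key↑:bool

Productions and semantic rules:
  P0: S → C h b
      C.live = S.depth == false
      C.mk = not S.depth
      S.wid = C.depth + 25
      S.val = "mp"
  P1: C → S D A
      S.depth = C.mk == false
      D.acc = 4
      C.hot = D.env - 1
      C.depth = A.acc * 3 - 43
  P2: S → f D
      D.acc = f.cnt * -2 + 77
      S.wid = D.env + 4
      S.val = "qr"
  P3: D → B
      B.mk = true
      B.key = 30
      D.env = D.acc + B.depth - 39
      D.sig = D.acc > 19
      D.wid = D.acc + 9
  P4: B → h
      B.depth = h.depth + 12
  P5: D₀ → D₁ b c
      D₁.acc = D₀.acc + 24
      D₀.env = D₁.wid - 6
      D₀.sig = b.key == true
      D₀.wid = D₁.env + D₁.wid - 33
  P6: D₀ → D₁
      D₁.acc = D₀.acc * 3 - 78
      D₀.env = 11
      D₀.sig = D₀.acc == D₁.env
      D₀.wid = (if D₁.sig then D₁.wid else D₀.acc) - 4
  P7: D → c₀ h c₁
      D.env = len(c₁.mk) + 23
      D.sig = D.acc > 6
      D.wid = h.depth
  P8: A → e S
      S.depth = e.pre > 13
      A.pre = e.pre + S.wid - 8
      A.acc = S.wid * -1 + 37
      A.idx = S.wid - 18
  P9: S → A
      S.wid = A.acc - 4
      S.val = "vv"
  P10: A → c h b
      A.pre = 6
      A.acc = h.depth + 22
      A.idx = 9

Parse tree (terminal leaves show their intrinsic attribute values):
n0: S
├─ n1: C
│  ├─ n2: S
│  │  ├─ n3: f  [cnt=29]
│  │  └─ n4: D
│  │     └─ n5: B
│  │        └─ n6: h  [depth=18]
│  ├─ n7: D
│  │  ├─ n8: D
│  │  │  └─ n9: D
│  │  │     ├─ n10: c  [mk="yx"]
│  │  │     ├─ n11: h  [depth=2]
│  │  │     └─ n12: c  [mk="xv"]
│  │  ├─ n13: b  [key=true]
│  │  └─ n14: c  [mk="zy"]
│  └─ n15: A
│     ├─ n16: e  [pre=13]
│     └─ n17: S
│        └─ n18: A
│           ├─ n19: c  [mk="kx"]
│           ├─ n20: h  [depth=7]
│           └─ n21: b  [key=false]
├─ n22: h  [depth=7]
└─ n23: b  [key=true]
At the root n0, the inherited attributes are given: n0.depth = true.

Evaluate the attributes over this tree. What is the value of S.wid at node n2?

1. n0.depth = true  [given at root]
2. n1.live = false  [S.depth == false]
3. n1.mk = false  [not S.depth]
4. n2.depth = true  [C.mk == false]
5. n3.cnt = 29  [terminal]
6. n4.acc = 19  [f.cnt * -2 + 77]
7. n5.mk = true  [true]
8. n5.key = 30  [30]
9. n6.depth = 18  [terminal]
10. n5.depth = 30  [h.depth + 12]
11. n4.env = 10  [D.acc + B.depth - 39]
12. n4.sig = false  [D.acc > 19]
13. n4.wid = 28  [D.acc + 9]
14. n2.wid = 14  [D.env + 4]
15. n2.val = "qr"  ["qr"]
16. n7.acc = 4  [4]
17. n8.acc = 28  [D₀.acc + 24]
18. n9.acc = 6  [D₀.acc * 3 - 78]
19. n10.mk = "yx"  [terminal]
20. n11.depth = 2  [terminal]
21. n12.mk = "xv"  [terminal]
22. n9.env = 25  [len(c₁.mk) + 23]
23. n9.sig = false  [D.acc > 6]
24. n9.wid = 2  [h.depth]
25. n8.env = 11  [11]
26. n8.sig = false  [D₀.acc == D₁.env]
27. n8.wid = 24  [(if D₁.sig then D₁.wid else D₀.acc) - 4]
28. n13.key = true  [terminal]
29. n14.mk = "zy"  [terminal]
30. n7.env = 18  [D₁.wid - 6]
31. n7.sig = true  [b.key == true]
32. n7.wid = 2  [D₁.env + D₁.wid - 33]
33. n16.pre = 13  [terminal]
34. n17.depth = false  [e.pre > 13]
35. n19.mk = "kx"  [terminal]
36. n20.depth = 7  [terminal]
37. n21.key = false  [terminal]
38. n18.pre = 6  [6]
39. n18.acc = 29  [h.depth + 22]
40. n18.idx = 9  [9]
41. n17.wid = 25  [A.acc - 4]
42. n17.val = "vv"  ["vv"]
43. n15.pre = 30  [e.pre + S.wid - 8]
44. n15.acc = 12  [S.wid * -1 + 37]
45. n15.idx = 7  [S.wid - 18]
46. n1.hot = 17  [D.env - 1]
47. n1.depth = -7  [A.acc * 3 - 43]
48. n22.depth = 7  [terminal]
49. n23.key = true  [terminal]
50. n0.wid = 18  [C.depth + 25]
51. n0.val = "mp"  ["mp"]

14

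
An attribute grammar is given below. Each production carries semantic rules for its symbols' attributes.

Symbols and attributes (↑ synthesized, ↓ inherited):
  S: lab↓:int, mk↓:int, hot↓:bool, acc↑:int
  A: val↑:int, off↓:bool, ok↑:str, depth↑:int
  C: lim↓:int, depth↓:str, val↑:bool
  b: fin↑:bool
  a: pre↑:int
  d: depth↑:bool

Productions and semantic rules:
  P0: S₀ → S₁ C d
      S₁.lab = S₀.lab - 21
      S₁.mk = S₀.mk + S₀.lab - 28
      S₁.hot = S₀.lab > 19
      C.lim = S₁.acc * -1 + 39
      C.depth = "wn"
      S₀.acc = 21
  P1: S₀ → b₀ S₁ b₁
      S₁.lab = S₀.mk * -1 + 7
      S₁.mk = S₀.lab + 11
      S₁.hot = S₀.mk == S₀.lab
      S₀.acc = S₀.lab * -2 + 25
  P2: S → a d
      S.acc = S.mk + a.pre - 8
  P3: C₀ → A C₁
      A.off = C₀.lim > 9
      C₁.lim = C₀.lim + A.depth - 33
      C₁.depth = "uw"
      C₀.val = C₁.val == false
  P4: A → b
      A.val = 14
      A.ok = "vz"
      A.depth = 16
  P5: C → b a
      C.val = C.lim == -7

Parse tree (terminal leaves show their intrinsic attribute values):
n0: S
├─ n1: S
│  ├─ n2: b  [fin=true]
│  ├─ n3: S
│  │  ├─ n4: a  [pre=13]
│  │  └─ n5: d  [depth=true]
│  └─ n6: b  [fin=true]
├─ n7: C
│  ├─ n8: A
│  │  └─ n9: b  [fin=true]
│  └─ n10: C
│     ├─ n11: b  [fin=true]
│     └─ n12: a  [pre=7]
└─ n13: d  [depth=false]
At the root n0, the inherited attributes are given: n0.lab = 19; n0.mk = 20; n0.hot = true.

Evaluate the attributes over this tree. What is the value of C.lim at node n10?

1. n0.lab = 19  [given at root]
2. n0.mk = 20  [given at root]
3. n0.hot = true  [given at root]
4. n1.lab = -2  [S₀.lab - 21]
5. n1.mk = 11  [S₀.mk + S₀.lab - 28]
6. n1.hot = false  [S₀.lab > 19]
7. n2.fin = true  [terminal]
8. n3.lab = -4  [S₀.mk * -1 + 7]
9. n3.mk = 9  [S₀.lab + 11]
10. n3.hot = false  [S₀.mk == S₀.lab]
11. n4.pre = 13  [terminal]
12. n5.depth = true  [terminal]
13. n3.acc = 14  [S.mk + a.pre - 8]
14. n6.fin = true  [terminal]
15. n1.acc = 29  [S₀.lab * -2 + 25]
16. n7.lim = 10  [S₁.acc * -1 + 39]
17. n7.depth = "wn"  ["wn"]
18. n8.off = true  [C₀.lim > 9]
19. n9.fin = true  [terminal]
20. n8.val = 14  [14]
21. n8.ok = "vz"  ["vz"]
22. n8.depth = 16  [16]
23. n10.lim = -7  [C₀.lim + A.depth - 33]
24. n10.depth = "uw"  ["uw"]
25. n11.fin = true  [terminal]
26. n12.pre = 7  [terminal]
27. n10.val = true  [C.lim == -7]
28. n7.val = false  [C₁.val == false]
29. n13.depth = false  [terminal]
30. n0.acc = 21  [21]

-7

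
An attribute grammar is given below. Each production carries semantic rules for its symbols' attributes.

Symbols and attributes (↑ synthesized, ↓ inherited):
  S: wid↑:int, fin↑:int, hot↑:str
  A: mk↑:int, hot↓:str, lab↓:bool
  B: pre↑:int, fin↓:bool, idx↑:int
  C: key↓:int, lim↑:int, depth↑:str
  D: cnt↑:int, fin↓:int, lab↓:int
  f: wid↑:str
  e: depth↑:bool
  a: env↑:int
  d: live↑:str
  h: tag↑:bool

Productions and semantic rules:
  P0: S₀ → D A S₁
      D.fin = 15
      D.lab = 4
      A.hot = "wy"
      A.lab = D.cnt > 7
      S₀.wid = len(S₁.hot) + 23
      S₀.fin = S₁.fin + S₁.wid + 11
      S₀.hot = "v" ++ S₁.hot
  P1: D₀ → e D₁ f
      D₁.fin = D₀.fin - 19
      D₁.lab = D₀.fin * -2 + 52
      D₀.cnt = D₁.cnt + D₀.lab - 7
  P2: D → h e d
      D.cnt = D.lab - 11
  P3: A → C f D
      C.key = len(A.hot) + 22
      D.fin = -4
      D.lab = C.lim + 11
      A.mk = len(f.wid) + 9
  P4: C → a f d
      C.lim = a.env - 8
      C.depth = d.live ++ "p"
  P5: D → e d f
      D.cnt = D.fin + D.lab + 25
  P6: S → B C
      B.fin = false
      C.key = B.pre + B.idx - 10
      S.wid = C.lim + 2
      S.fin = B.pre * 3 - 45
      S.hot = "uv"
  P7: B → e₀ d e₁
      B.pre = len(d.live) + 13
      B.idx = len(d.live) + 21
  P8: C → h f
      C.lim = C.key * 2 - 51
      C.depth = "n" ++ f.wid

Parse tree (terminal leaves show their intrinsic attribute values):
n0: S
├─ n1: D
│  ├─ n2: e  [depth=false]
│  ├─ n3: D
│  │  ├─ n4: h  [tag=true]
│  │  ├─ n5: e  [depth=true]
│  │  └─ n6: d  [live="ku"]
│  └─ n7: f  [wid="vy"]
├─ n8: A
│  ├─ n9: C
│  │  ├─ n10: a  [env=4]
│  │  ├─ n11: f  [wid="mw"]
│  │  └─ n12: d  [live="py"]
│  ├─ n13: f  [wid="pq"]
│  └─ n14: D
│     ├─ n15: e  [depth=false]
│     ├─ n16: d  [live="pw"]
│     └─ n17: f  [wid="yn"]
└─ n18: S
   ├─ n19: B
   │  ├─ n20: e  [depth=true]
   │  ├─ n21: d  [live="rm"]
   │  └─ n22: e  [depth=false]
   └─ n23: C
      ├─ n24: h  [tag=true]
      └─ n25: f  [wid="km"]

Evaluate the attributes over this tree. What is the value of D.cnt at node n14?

1. n1.fin = 15  [15]
2. n1.lab = 4  [4]
3. n2.depth = false  [terminal]
4. n3.fin = -4  [D₀.fin - 19]
5. n3.lab = 22  [D₀.fin * -2 + 52]
6. n4.tag = true  [terminal]
7. n5.depth = true  [terminal]
8. n6.live = "ku"  [terminal]
9. n3.cnt = 11  [D.lab - 11]
10. n7.wid = "vy"  [terminal]
11. n1.cnt = 8  [D₁.cnt + D₀.lab - 7]
12. n8.hot = "wy"  ["wy"]
13. n8.lab = true  [D.cnt > 7]
14. n9.key = 24  [len(A.hot) + 22]
15. n10.env = 4  [terminal]
16. n11.wid = "mw"  [terminal]
17. n12.live = "py"  [terminal]
18. n9.lim = -4  [a.env - 8]
19. n9.depth = "pyp"  [d.live ++ "p"]
20. n13.wid = "pq"  [terminal]
21. n14.fin = -4  [-4]
22. n14.lab = 7  [C.lim + 11]
23. n15.depth = false  [terminal]
24. n16.live = "pw"  [terminal]
25. n17.wid = "yn"  [terminal]
26. n14.cnt = 28  [D.fin + D.lab + 25]
27. n8.mk = 11  [len(f.wid) + 9]
28. n19.fin = false  [false]
29. n20.depth = true  [terminal]
30. n21.live = "rm"  [terminal]
31. n22.depth = false  [terminal]
32. n19.pre = 15  [len(d.live) + 13]
33. n19.idx = 23  [len(d.live) + 21]
34. n23.key = 28  [B.pre + B.idx - 10]
35. n24.tag = true  [terminal]
36. n25.wid = "km"  [terminal]
37. n23.lim = 5  [C.key * 2 - 51]
38. n23.depth = "nkm"  ["n" ++ f.wid]
39. n18.wid = 7  [C.lim + 2]
40. n18.fin = 0  [B.pre * 3 - 45]
41. n18.hot = "uv"  ["uv"]
42. n0.wid = 25  [len(S₁.hot) + 23]
43. n0.fin = 18  [S₁.fin + S₁.wid + 11]
44. n0.hot = "vuv"  ["v" ++ S₁.hot]

28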